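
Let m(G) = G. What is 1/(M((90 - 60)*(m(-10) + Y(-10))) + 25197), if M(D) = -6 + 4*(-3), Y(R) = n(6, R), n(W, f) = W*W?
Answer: 1/25179 ≈ 3.9716e-5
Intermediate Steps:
n(W, f) = W²
Y(R) = 36 (Y(R) = 6² = 36)
M(D) = -18 (M(D) = -6 - 12 = -18)
1/(M((90 - 60)*(m(-10) + Y(-10))) + 25197) = 1/(-18 + 25197) = 1/25179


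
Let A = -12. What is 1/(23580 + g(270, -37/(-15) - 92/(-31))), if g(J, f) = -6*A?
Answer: 1/23652 ≈ 4.2280e-5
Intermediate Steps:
g(J, f) = 72 (g(J, f) = -6*(-12) = 72)
1/(23580 + g(270, -37/(-15) - 92/(-31))) = 1/(23580 + 72) = 1/23652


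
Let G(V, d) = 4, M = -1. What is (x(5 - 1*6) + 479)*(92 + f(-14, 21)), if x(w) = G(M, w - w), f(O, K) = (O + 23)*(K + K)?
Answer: 227010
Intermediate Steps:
f(O, K) = 2*K*(23 + O) (f(O, K) = (23 + O)*(2*K) = 2*K*(23 + O))
x(w) = 4
(x(5 - 1*6) + 479)*(92 + f(-14, 21)) = (4 + 479)*(92 + 2*21*(23 - 14)) = 483*(92 + 2*21*9) = 483*(92 + 378) = 483*470 = 227010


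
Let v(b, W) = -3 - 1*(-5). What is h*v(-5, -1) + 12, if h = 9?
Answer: 30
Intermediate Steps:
v(b, W) = 2 (v(b, W) = -3 + 5 = 2)
h*v(-5, -1) + 12 = 9*2 + 12 = 18 + 12 = 30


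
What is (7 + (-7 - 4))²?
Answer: 16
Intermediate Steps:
(7 + (-7 - 4))² = (7 - 11)² = (-4)² = 16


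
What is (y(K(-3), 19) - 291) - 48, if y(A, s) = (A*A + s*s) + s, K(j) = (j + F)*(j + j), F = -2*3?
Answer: 2957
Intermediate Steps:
F = -6
K(j) = 2*j*(-6 + j) (K(j) = (j - 6)*(j + j) = (-6 + j)*(2*j) = 2*j*(-6 + j))
y(A, s) = s + A² + s² (y(A, s) = (A² + s²) + s = s + A² + s²)
(y(K(-3), 19) - 291) - 48 = ((19 + (2*(-3)*(-6 - 3))² + 19²) - 291) - 48 = ((19 + (2*(-3)*(-9))² + 361) - 291) - 48 = ((19 + 54² + 361) - 291) - 48 = ((19 + 2916 + 361) - 291) - 48 = (3296 - 291) - 48 = 3005 - 48 = 2957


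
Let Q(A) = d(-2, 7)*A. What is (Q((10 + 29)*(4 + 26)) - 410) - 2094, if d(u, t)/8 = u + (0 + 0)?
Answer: -21224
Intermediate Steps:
d(u, t) = 8*u (d(u, t) = 8*(u + (0 + 0)) = 8*(u + 0) = 8*u)
Q(A) = -16*A (Q(A) = (8*(-2))*A = -16*A)
(Q((10 + 29)*(4 + 26)) - 410) - 2094 = (-16*(10 + 29)*(4 + 26) - 410) - 2094 = (-624*30 - 410) - 2094 = (-16*1170 - 410) - 2094 = (-18720 - 410) - 2094 = -19130 - 2094 = -21224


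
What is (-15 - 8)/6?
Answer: -23/6 ≈ -3.8333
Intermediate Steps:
(-15 - 8)/6 = (⅙)*(-23) = -23/6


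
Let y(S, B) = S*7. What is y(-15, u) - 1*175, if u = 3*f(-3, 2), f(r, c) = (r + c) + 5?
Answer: -280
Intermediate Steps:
f(r, c) = 5 + c + r (f(r, c) = (c + r) + 5 = 5 + c + r)
u = 12 (u = 3*(5 + 2 - 3) = 3*4 = 12)
y(S, B) = 7*S
y(-15, u) - 1*175 = 7*(-15) - 1*175 = -105 - 175 = -280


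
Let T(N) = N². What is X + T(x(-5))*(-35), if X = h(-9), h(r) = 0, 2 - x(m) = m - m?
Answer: -140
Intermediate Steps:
x(m) = 2 (x(m) = 2 - (m - m) = 2 - 1*0 = 2 + 0 = 2)
X = 0
X + T(x(-5))*(-35) = 0 + 2²*(-35) = 0 + 4*(-35) = 0 - 140 = -140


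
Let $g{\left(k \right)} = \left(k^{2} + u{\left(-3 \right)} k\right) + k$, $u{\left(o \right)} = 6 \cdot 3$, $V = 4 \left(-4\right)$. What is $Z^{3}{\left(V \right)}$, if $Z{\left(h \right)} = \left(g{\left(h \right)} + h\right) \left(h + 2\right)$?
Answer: $719323136$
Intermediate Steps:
$V = -16$
$u{\left(o \right)} = 18$
$g{\left(k \right)} = k^{2} + 19 k$ ($g{\left(k \right)} = \left(k^{2} + 18 k\right) + k = k^{2} + 19 k$)
$Z{\left(h \right)} = \left(2 + h\right) \left(h + h \left(19 + h\right)\right)$ ($Z{\left(h \right)} = \left(h \left(19 + h\right) + h\right) \left(h + 2\right) = \left(h + h \left(19 + h\right)\right) \left(2 + h\right) = \left(2 + h\right) \left(h + h \left(19 + h\right)\right)$)
$Z^{3}{\left(V \right)} = \left(- 16 \left(40 + \left(-16\right)^{2} + 22 \left(-16\right)\right)\right)^{3} = \left(- 16 \left(40 + 256 - 352\right)\right)^{3} = \left(\left(-16\right) \left(-56\right)\right)^{3} = 896^{3} = 719323136$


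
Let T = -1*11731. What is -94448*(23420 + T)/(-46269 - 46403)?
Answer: 69000167/5792 ≈ 11913.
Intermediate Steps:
T = -11731
-94448*(23420 + T)/(-46269 - 46403) = -94448*(23420 - 11731)/(-46269 - 46403) = -94448/((-92672/11689)) = -94448/((-92672*1/11689)) = -94448/(-92672/11689) = -94448*(-11689/92672) = 69000167/5792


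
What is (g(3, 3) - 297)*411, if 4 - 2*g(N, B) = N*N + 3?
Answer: -123711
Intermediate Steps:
g(N, B) = 1/2 - N**2/2 (g(N, B) = 2 - (N*N + 3)/2 = 2 - (N**2 + 3)/2 = 2 - (3 + N**2)/2 = 2 + (-3/2 - N**2/2) = 1/2 - N**2/2)
(g(3, 3) - 297)*411 = ((1/2 - 1/2*3**2) - 297)*411 = ((1/2 - 1/2*9) - 297)*411 = ((1/2 - 9/2) - 297)*411 = (-4 - 297)*411 = -301*411 = -123711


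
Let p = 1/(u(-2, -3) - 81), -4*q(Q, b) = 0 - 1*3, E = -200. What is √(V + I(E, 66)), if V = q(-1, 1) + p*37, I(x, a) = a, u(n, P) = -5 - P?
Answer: √1827079/166 ≈ 8.1427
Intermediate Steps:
q(Q, b) = ¾ (q(Q, b) = -(0 - 1*3)/4 = -(0 - 3)/4 = -¼*(-3) = ¾)
p = -1/83 (p = 1/((-5 - 1*(-3)) - 81) = 1/((-5 + 3) - 81) = 1/(-2 - 81) = 1/(-83) = -1/83 ≈ -0.012048)
V = 101/332 (V = ¾ - 1/83*37 = ¾ - 37/83 = 101/332 ≈ 0.30422)
√(V + I(E, 66)) = √(101/332 + 66) = √(22013/332) = √1827079/166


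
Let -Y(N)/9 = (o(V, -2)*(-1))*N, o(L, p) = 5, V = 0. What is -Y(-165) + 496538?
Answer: 503963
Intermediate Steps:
Y(N) = 45*N (Y(N) = -9*5*(-1)*N = -(-45)*N = 45*N)
-Y(-165) + 496538 = -45*(-165) + 496538 = -1*(-7425) + 496538 = 7425 + 496538 = 503963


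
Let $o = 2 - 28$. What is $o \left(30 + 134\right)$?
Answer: $-4264$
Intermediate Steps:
$o = -26$ ($o = 2 - 28 = -26$)
$o \left(30 + 134\right) = - 26 \left(30 + 134\right) = \left(-26\right) 164 = -4264$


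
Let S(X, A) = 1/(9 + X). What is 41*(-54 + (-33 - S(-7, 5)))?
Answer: -7175/2 ≈ -3587.5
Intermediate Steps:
41*(-54 + (-33 - S(-7, 5))) = 41*(-54 + (-33 - 1/(9 - 7))) = 41*(-54 + (-33 - 1/2)) = 41*(-54 - 67/2) = 41*(-175/2) = -7175/2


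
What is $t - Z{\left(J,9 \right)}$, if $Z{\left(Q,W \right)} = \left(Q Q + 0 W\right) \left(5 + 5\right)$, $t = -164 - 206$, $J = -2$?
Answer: $-410$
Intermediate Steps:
$t = -370$
$Z{\left(Q,W \right)} = 10 Q^{2}$ ($Z{\left(Q,W \right)} = \left(Q^{2} + 0\right) 10 = Q^{2} \cdot 10 = 10 Q^{2}$)
$t - Z{\left(J,9 \right)} = -370 - 10 \left(-2\right)^{2} = -370 - 10 \cdot 4 = -370 - 40 = -410$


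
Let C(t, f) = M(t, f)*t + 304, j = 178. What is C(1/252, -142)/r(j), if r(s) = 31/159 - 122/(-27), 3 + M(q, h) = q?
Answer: 1023136433/15864240 ≈ 64.493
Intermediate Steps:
M(q, h) = -3 + q
C(t, f) = 304 + t*(-3 + t) (C(t, f) = (-3 + t)*t + 304 = t*(-3 + t) + 304 = 304 + t*(-3 + t))
r(s) = 6745/1431 (r(s) = 31*(1/159) - 122*(-1/27) = 31/159 + 122/27 = 6745/1431)
C(1/252, -142)/r(j) = (304 + (-3 + 1/252)/252)/(6745/1431) = (304 + (-3 + 1/252)/252)*(1431/6745) = (304 + (1/252)*(-755/252))*(1431/6745) = (304 - 755/63504)*(1431/6745) = (19304461/63504)*(1431/6745) = 1023136433/15864240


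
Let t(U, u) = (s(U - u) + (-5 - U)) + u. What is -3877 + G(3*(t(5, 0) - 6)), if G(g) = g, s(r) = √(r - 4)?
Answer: -3922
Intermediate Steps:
s(r) = √(-4 + r)
t(U, u) = -5 + u + √(-4 + U - u) - U (t(U, u) = (√(-4 + (U - u)) + (-5 - U)) + u = (√(-4 + U - u) + (-5 - U)) + u = (-5 + √(-4 + U - u) - U) + u = -5 + u + √(-4 + U - u) - U)
-3877 + G(3*(t(5, 0) - 6)) = -3877 + 3*((-5 + 0 + √(-4 + 5 - 1*0) - 1*5) - 6) = -3877 + 3*((-5 + 0 + √(-4 + 5 + 0) - 5) - 6) = -3877 + 3*((-5 + 0 + √1 - 5) - 6) = -3877 + 3*((-5 + 0 + 1 - 5) - 6) = -3877 + 3*(-9 - 6) = -3877 + 3*(-15) = -3877 - 45 = -3922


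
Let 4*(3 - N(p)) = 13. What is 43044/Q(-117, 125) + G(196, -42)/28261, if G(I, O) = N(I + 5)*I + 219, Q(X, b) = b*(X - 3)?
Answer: -101159707/35326250 ≈ -2.8636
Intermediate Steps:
N(p) = -¼ (N(p) = 3 - ¼*13 = 3 - 13/4 = -¼)
Q(X, b) = b*(-3 + X)
G(I, O) = 219 - I/4 (G(I, O) = -I/4 + 219 = 219 - I/4)
43044/Q(-117, 125) + G(196, -42)/28261 = 43044/((125*(-3 - 117))) + (219 - ¼*196)/28261 = 43044/((125*(-120))) + (219 - 49)*(1/28261) = 43044/(-15000) + 170*(1/28261) = 43044*(-1/15000) + 170/28261 = -3587/1250 + 170/28261 = -101159707/35326250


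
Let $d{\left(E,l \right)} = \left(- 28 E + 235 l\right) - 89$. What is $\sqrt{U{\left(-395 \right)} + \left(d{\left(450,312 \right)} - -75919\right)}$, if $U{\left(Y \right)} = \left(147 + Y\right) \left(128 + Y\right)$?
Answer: $\sqrt{202766} \approx 450.3$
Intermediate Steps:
$U{\left(Y \right)} = \left(128 + Y\right) \left(147 + Y\right)$
$d{\left(E,l \right)} = -89 - 28 E + 235 l$
$\sqrt{U{\left(-395 \right)} + \left(d{\left(450,312 \right)} - -75919\right)} = \sqrt{\left(18816 + \left(-395\right)^{2} + 275 \left(-395\right)\right) - -136550} = \sqrt{\left(18816 + 156025 - 108625\right) + \left(\left(-89 - 12600 + 73320\right) + 75919\right)} = \sqrt{66216 + \left(60631 + 75919\right)} = \sqrt{66216 + 136550} = \sqrt{202766}$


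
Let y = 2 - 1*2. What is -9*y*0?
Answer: 0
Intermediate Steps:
y = 0 (y = 2 - 2 = 0)
-9*y*0 = -9*0*0 = 0*0 = 0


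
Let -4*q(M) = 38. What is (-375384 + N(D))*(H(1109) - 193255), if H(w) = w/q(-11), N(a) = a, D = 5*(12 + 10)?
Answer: 1378780318262/19 ≈ 7.2567e+10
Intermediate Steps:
D = 110 (D = 5*22 = 110)
q(M) = -19/2 (q(M) = -1/4*38 = -19/2)
H(w) = -2*w/19 (H(w) = w/(-19/2) = w*(-2/19) = -2*w/19)
(-375384 + N(D))*(H(1109) - 193255) = (-375384 + 110)*(-2/19*1109 - 193255) = -375274*(-2218/19 - 193255) = -375274*(-3674063/19) = 1378780318262/19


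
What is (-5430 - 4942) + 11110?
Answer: 738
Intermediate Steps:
(-5430 - 4942) + 11110 = -10372 + 11110 = 738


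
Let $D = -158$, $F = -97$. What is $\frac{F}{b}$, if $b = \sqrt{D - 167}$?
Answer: $\frac{97 i \sqrt{13}}{65} \approx 5.3806 i$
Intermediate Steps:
$b = 5 i \sqrt{13}$ ($b = \sqrt{-158 - 167} = \sqrt{-325} = 5 i \sqrt{13} \approx 18.028 i$)
$\frac{F}{b} = - \frac{97}{5 i \sqrt{13}} = - 97 \left(- \frac{i \sqrt{13}}{65}\right) = \frac{97 i \sqrt{13}}{65}$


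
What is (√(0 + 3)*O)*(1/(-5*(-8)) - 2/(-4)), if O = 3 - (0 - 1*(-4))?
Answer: -21*√3/40 ≈ -0.90933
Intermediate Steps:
O = -1 (O = 3 - (0 + 4) = 3 - 1*4 = 3 - 4 = -1)
(√(0 + 3)*O)*(1/(-5*(-8)) - 2/(-4)) = (√(0 + 3)*(-1))*(1/(-5*(-8)) - 2/(-4)) = (√3*(-1))*(-⅕*(-⅛) - 2*(-¼)) = (-√3)*(1/40 + ½) = -√3*(21/40) = -21*√3/40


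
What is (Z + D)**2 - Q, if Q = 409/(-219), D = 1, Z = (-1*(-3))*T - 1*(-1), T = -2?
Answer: 3913/219 ≈ 17.868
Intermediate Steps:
Z = -5 (Z = -1*(-3)*(-2) - 1*(-1) = 3*(-2) + 1 = -6 + 1 = -5)
Q = -409/219 (Q = 409*(-1/219) = -409/219 ≈ -1.8676)
(Z + D)**2 - Q = (-5 + 1)**2 - 1*(-409/219) = (-4)**2 + 409/219 = 16 + 409/219 = 3913/219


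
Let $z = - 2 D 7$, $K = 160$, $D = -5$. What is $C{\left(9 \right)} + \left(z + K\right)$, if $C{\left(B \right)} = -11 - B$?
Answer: $210$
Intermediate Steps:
$z = 70$ ($z = \left(-2\right) \left(-5\right) 7 = 10 \cdot 7 = 70$)
$C{\left(9 \right)} + \left(z + K\right) = \left(-11 - 9\right) + \left(70 + 160\right) = \left(-11 - 9\right) + 230 = -20 + 230 = 210$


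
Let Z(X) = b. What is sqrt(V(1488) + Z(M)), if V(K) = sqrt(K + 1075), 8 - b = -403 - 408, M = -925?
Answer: sqrt(819 + sqrt(2563)) ≈ 29.489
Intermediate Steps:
b = 819 (b = 8 - (-403 - 408) = 8 - 1*(-811) = 8 + 811 = 819)
V(K) = sqrt(1075 + K)
Z(X) = 819
sqrt(V(1488) + Z(M)) = sqrt(sqrt(1075 + 1488) + 819) = sqrt(sqrt(2563) + 819) = sqrt(819 + sqrt(2563))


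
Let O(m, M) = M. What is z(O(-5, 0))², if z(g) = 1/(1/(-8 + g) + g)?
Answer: 64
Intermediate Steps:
z(g) = 1/(g + 1/(-8 + g))
z(O(-5, 0))² = ((-8 + 0)/(1 + 0² - 8*0))² = (-8/(1 + 0 + 0))² = (-8/1)² = (1*(-8))² = (-8)² = 64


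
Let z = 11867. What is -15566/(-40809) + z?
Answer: 484295969/40809 ≈ 11867.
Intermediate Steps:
-15566/(-40809) + z = -15566/(-40809) + 11867 = -15566*(-1/40809) + 11867 = 15566/40809 + 11867 = 484295969/40809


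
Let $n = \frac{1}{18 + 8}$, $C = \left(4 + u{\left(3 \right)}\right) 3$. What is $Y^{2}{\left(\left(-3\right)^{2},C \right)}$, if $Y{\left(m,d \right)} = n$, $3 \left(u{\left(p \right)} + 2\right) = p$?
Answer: $\frac{1}{676} \approx 0.0014793$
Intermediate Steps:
$u{\left(p \right)} = -2 + \frac{p}{3}$
$C = 9$ ($C = \left(4 + \left(-2 + \frac{1}{3} \cdot 3\right)\right) 3 = \left(4 + \left(-2 + 1\right)\right) 3 = \left(4 - 1\right) 3 = 3 \cdot 3 = 9$)
$n = \frac{1}{26} \approx 0.038462$
$Y{\left(m,d \right)} = \frac{1}{26}$
$Y^{2}{\left(\left(-3\right)^{2},C \right)} = \left(\frac{1}{26}\right)^{2} = \frac{1}{676}$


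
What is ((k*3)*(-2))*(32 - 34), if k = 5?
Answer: 60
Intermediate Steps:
((k*3)*(-2))*(32 - 34) = ((5*3)*(-2))*(32 - 34) = (15*(-2))*(-2) = -30*(-2) = 60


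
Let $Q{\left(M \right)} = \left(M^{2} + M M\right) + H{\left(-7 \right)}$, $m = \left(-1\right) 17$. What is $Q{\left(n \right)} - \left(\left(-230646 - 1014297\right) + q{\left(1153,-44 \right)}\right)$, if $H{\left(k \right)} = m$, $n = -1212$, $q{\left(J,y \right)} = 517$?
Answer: $4182297$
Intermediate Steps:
$m = -17$
$H{\left(k \right)} = -17$
$Q{\left(M \right)} = -17 + 2 M^{2}$ ($Q{\left(M \right)} = \left(M^{2} + M M\right) - 17 = \left(M^{2} + M^{2}\right) - 17 = 2 M^{2} - 17 = -17 + 2 M^{2}$)
$Q{\left(n \right)} - \left(\left(-230646 - 1014297\right) + q{\left(1153,-44 \right)}\right) = \left(-17 + 2 \left(-1212\right)^{2}\right) - \left(\left(-230646 - 1014297\right) + 517\right) = \left(-17 + 2 \cdot 1468944\right) - \left(-1244943 + 517\right) = \left(-17 + 2937888\right) - -1244426 = 2937871 + 1244426 = 4182297$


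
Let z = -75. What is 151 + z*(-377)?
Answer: 28426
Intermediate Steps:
151 + z*(-377) = 151 - 75*(-377) = 151 + 28275 = 28426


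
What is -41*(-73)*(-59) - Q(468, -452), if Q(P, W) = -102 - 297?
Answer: -176188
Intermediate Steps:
Q(P, W) = -399
-41*(-73)*(-59) - Q(468, -452) = -41*(-73)*(-59) - 1*(-399) = 2993*(-59) + 399 = -176587 + 399 = -176188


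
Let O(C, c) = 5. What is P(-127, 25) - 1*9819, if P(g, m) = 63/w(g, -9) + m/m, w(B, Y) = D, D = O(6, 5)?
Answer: -49027/5 ≈ -9805.4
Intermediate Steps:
D = 5
w(B, Y) = 5
P(g, m) = 68/5 (P(g, m) = 63/5 + m/m = 63*(⅕) + 1 = 63/5 + 1 = 68/5)
P(-127, 25) - 1*9819 = 68/5 - 1*9819 = 68/5 - 9819 = -49027/5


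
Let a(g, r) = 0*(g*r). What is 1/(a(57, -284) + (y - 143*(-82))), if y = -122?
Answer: 1/11604 ≈ 8.6177e-5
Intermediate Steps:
a(g, r) = 0
1/(a(57, -284) + (y - 143*(-82))) = 1/(0 + (-122 - 143*(-82))) = 1/(0 + (-122 + 11726)) = 1/(0 + 11604) = 1/11604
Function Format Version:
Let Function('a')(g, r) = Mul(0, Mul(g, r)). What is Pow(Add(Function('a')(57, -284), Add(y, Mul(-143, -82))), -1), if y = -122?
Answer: Rational(1, 11604) ≈ 8.6177e-5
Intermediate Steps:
Function('a')(g, r) = 0
Pow(Add(Function('a')(57, -284), Add(y, Mul(-143, -82))), -1) = Pow(Add(0, Add(-122, Mul(-143, -82))), -1) = Pow(Add(0, Add(-122, 11726)), -1) = Pow(Add(0, 11604), -1) = Pow(11604, -1) = Rational(1, 11604)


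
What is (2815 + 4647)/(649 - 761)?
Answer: -533/8 ≈ -66.625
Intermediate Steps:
(2815 + 4647)/(649 - 761) = 7462/(-112) = 7462*(-1/112) = -533/8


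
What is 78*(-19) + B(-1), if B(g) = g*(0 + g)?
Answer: -1481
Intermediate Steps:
B(g) = g² (B(g) = g*g = g²)
78*(-19) + B(-1) = 78*(-19) + (-1)² = -1482 + 1 = -1481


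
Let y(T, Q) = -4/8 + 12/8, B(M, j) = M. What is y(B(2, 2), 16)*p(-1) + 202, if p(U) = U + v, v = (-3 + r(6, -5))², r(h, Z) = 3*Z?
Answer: 525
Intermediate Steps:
v = 324 (v = (-3 + 3*(-5))² = (-3 - 15)² = (-18)² = 324)
y(T, Q) = 1 (y(T, Q) = -4*⅛ + 12*(⅛) = -½ + 3/2 = 1)
p(U) = 324 + U (p(U) = U + 324 = 324 + U)
y(B(2, 2), 16)*p(-1) + 202 = 1*(324 - 1) + 202 = 1*323 + 202 = 323 + 202 = 525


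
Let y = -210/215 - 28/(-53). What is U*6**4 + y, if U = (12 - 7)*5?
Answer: 73838578/2279 ≈ 32400.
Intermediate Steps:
y = -1022/2279 (y = -210*1/215 - 28*(-1/53) = -42/43 + 28/53 = -1022/2279 ≈ -0.44844)
U = 25 (U = 5*5 = 25)
U*6**4 + y = 25*6**4 - 1022/2279 = 25*1296 - 1022/2279 = 32400 - 1022/2279 = 73838578/2279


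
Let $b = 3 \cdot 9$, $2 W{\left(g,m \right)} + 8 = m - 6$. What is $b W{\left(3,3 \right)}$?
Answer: $- \frac{297}{2} \approx -148.5$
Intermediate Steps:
$W{\left(g,m \right)} = -7 + \frac{m}{2}$ ($W{\left(g,m \right)} = -4 + \frac{m - 6}{2} = -4 + \frac{-6 + m}{2} = -4 + \left(-3 + \frac{m}{2}\right) = -7 + \frac{m}{2}$)
$b = 27$
$b W{\left(3,3 \right)} = 27 \left(-7 + \frac{1}{2} \cdot 3\right) = 27 \left(-7 + \frac{3}{2}\right) = 27 \left(- \frac{11}{2}\right) = - \frac{297}{2}$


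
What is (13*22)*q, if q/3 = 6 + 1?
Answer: 6006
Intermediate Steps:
q = 21 (q = 3*(6 + 1) = 3*7 = 21)
(13*22)*q = (13*22)*21 = 286*21 = 6006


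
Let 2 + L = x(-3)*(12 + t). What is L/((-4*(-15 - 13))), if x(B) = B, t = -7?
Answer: -17/112 ≈ -0.15179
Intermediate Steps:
L = -17 (L = -2 - 3*(12 - 7) = -2 - 3*5 = -2 - 15 = -17)
L/((-4*(-15 - 13))) = -17*(-1/(4*(-15 - 13))) = -17/((-4*(-28))) = -17/112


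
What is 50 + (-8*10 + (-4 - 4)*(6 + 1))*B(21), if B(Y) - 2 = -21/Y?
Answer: -86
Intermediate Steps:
B(Y) = 2 - 21/Y
50 + (-8*10 + (-4 - 4)*(6 + 1))*B(21) = 50 + (-8*10 + (-4 - 4)*(6 + 1))*(2 - 21/21) = 50 + (-80 - 8*7)*(2 - 21*1/21) = 50 + (-80 - 56)*(2 - 1) = 50 - 136*1 = 50 - 136 = -86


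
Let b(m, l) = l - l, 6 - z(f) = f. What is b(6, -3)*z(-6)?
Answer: 0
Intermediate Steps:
z(f) = 6 - f
b(m, l) = 0
b(6, -3)*z(-6) = 0*(6 - 1*(-6)) = 0*(6 + 6) = 0*12 = 0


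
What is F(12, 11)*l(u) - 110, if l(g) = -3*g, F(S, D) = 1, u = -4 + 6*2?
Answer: -134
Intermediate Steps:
u = 8 (u = -4 + 12 = 8)
F(12, 11)*l(u) - 110 = 1*(-3*8) - 110 = 1*(-24) - 110 = -24 - 110 = -134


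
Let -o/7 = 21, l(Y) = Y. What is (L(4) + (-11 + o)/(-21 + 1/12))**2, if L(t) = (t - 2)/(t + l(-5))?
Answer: 1943236/63001 ≈ 30.845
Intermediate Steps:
o = -147 (o = -7*21 = -147)
L(t) = (-2 + t)/(-5 + t) (L(t) = (t - 2)/(t - 5) = (-2 + t)/(-5 + t))
(L(4) + (-11 + o)/(-21 + 1/12))**2 = ((-2 + 4)/(-5 + 4) + (-11 - 147)/(-21 + 1/12))**2 = (2/(-1) - 158/(-21 + 1/12))**2 = (-1*2 - 158/(-251/12))**2 = (-2 - 158*(-12/251))**2 = (-2 + 1896/251)**2 = (1394/251)**2 = 1943236/63001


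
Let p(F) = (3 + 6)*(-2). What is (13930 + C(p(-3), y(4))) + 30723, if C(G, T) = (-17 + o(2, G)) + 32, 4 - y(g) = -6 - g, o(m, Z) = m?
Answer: 44670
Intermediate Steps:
y(g) = 10 + g (y(g) = 4 - (-6 - g) = 4 + (6 + g) = 10 + g)
p(F) = -18 (p(F) = 9*(-2) = -18)
C(G, T) = 17 (C(G, T) = (-17 + 2) + 32 = -15 + 32 = 17)
(13930 + C(p(-3), y(4))) + 30723 = (13930 + 17) + 30723 = 13947 + 30723 = 44670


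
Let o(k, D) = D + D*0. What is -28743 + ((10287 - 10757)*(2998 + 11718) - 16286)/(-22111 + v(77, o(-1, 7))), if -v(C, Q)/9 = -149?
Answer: -295029652/10385 ≈ -28409.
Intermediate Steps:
o(k, D) = D (o(k, D) = D + 0 = D)
v(C, Q) = 1341 (v(C, Q) = -9*(-149) = 1341)
-28743 + ((10287 - 10757)*(2998 + 11718) - 16286)/(-22111 + v(77, o(-1, 7))) = -28743 + ((10287 - 10757)*(2998 + 11718) - 16286)/(-22111 + 1341) = -28743 + (-470*14716 - 16286)/(-20770) = -28743 + (-6916520 - 16286)*(-1/20770) = -28743 - 6932806*(-1/20770) = -28743 + 3466403/10385 = -295029652/10385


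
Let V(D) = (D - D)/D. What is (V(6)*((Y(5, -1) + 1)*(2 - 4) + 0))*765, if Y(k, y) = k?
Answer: 0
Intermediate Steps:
V(D) = 0 (V(D) = 0/D = 0)
(V(6)*((Y(5, -1) + 1)*(2 - 4) + 0))*765 = (0*((5 + 1)*(2 - 4) + 0))*765 = (0*(6*(-2) + 0))*765 = (0*(-12 + 0))*765 = (0*(-12))*765 = 0*765 = 0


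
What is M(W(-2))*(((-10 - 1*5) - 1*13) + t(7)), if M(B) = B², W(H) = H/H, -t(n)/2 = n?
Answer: -42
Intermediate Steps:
t(n) = -2*n
W(H) = 1
M(W(-2))*(((-10 - 1*5) - 1*13) + t(7)) = 1²*(((-10 - 1*5) - 1*13) - 2*7) = 1*(((-10 - 5) - 13) - 14) = 1*((-15 - 13) - 14) = 1*(-28 - 14) = 1*(-42) = -42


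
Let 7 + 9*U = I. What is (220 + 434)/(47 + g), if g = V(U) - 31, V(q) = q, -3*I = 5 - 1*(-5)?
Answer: 17658/401 ≈ 44.035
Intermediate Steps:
I = -10/3 (I = -(5 - 1*(-5))/3 = -(5 + 5)/3 = -1/3*10 = -10/3 ≈ -3.3333)
U = -31/27 (U = -7/9 + (1/9)*(-10/3) = -7/9 - 10/27 = -31/27 ≈ -1.1481)
g = -868/27 (g = -31/27 - 31 = -868/27 ≈ -32.148)
(220 + 434)/(47 + g) = (220 + 434)/(47 - 868/27) = 654/(401/27) = 654*(27/401) = 17658/401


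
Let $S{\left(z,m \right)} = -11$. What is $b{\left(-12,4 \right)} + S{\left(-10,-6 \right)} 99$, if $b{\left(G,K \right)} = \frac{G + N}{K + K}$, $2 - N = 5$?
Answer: $- \frac{8727}{8} \approx -1090.9$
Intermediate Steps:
$N = -3$ ($N = 2 - 5 = -3$)
$b{\left(G,K \right)} = \frac{-3 + G}{2 K}$ ($b{\left(G,K \right)} = \frac{G - 3}{K + K} = \frac{-3 + G}{2 K}$)
$b{\left(-12,4 \right)} + S{\left(-10,-6 \right)} 99 = \frac{-3 - 12}{2 \cdot 4} - 1089 = \frac{1}{2} \cdot \frac{1}{4} \left(-15\right) - 1089 = - \frac{15}{8} - 1089 = - \frac{8727}{8}$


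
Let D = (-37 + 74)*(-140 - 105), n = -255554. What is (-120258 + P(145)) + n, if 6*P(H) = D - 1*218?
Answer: -2264155/6 ≈ -3.7736e+5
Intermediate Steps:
D = -9065 (D = 37*(-245) = -9065)
P(H) = -9283/6 (P(H) = (-9065 - 1*218)/6 = (-9065 - 218)/6 = (1/6)*(-9283) = -9283/6)
(-120258 + P(145)) + n = (-120258 - 9283/6) - 255554 = -730831/6 - 255554 = -2264155/6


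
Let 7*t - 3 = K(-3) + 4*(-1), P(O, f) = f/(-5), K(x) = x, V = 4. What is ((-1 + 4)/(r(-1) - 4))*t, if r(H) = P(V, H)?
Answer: 60/133 ≈ 0.45113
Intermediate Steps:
P(O, f) = -f/5 (P(O, f) = f*(-1/5) = -f/5)
t = -4/7 (t = 3/7 + (-3 + 4*(-1))/7 = 3/7 + (-3 - 4)/7 = 3/7 + (1/7)*(-7) = 3/7 - 1 = -4/7 ≈ -0.57143)
r(H) = -H/5
((-1 + 4)/(r(-1) - 4))*t = ((-1 + 4)/(-1/5*(-1) - 4))*(-4/7) = (3/(1/5 - 4))*(-4/7) = (3/(-19/5))*(-4/7) = (3*(-5/19))*(-4/7) = -15/19*(-4/7) = 60/133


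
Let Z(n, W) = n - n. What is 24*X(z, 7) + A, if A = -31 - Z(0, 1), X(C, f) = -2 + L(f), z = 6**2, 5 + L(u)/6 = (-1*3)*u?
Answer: -3823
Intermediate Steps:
L(u) = -30 - 18*u (L(u) = -30 + 6*((-1*3)*u) = -30 + 6*(-3*u) = -30 - 18*u)
Z(n, W) = 0
z = 36
X(C, f) = -32 - 18*f (X(C, f) = -2 + (-30 - 18*f) = -32 - 18*f)
A = -31 (A = -31 - 1*0 = -31 + 0 = -31)
24*X(z, 7) + A = 24*(-32 - 18*7) - 31 = 24*(-32 - 126) - 31 = 24*(-158) - 31 = -3792 - 31 = -3823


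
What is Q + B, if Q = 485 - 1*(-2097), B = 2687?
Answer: 5269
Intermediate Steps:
Q = 2582 (Q = 485 + 2097 = 2582)
Q + B = 2582 + 2687 = 5269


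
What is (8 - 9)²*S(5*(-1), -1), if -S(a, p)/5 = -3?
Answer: 15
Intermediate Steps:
S(a, p) = 15 (S(a, p) = -5*(-3) = 15)
(8 - 9)²*S(5*(-1), -1) = (8 - 9)²*15 = (-1)²*15 = 1*15 = 15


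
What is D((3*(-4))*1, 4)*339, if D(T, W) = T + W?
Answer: -2712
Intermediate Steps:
D((3*(-4))*1, 4)*339 = ((3*(-4))*1 + 4)*339 = (-12*1 + 4)*339 = (-12 + 4)*339 = -8*339 = -2712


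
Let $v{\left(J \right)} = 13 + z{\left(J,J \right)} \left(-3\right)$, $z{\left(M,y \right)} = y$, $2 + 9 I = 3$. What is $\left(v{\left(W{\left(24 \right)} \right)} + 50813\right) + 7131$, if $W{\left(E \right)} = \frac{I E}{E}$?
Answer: $\frac{173870}{3} \approx 57957.0$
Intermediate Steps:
$I = \frac{1}{9}$ ($I = - \frac{2}{9} + \frac{1}{9} \cdot 3 = - \frac{2}{9} + \frac{1}{3} = \frac{1}{9} \approx 0.11111$)
$W{\left(E \right)} = \frac{1}{9}$ ($W{\left(E \right)} = \frac{\frac{1}{9} E}{E} = \frac{1}{9}$)
$v{\left(J \right)} = 13 - 3 J$ ($v{\left(J \right)} = 13 + J \left(-3\right) = 13 - 3 J$)
$\left(v{\left(W{\left(24 \right)} \right)} + 50813\right) + 7131 = \left(\left(13 - \frac{1}{3}\right) + 50813\right) + 7131 = \left(\frac{38}{3} + 50813\right) + 7131 = \frac{152477}{3} + 7131 = \frac{173870}{3}$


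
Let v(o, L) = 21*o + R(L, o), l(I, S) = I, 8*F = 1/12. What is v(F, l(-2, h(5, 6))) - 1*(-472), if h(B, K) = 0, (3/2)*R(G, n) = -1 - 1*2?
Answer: 15047/32 ≈ 470.22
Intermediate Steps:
R(G, n) = -2 (R(G, n) = 2*(-1 - 1*2)/3 = 2*(-1 - 2)/3 = (2/3)*(-3) = -2)
F = 1/96 (F = (1/8)/12 = (1/8)*(1/12) = 1/96 ≈ 0.010417)
v(o, L) = -2 + 21*o (v(o, L) = 21*o - 2 = -2 + 21*o)
v(F, l(-2, h(5, 6))) - 1*(-472) = (-2 + 21*(1/96)) - 1*(-472) = (-2 + 7/32) + 472 = -57/32 + 472 = 15047/32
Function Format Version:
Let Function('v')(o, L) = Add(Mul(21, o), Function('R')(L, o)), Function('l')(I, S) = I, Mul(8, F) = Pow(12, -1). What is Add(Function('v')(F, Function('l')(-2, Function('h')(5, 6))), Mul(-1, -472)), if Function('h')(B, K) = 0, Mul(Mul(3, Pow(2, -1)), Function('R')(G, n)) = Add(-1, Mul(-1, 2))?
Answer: Rational(15047, 32) ≈ 470.22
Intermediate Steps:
Function('R')(G, n) = -2 (Function('R')(G, n) = Mul(Rational(2, 3), Add(-1, Mul(-1, 2))) = Mul(Rational(2, 3), Add(-1, -2)) = Mul(Rational(2, 3), -3) = -2)
F = Rational(1, 96) (F = Mul(Rational(1, 8), Pow(12, -1)) = Mul(Rational(1, 8), Rational(1, 12)) = Rational(1, 96) ≈ 0.010417)
Function('v')(o, L) = Add(-2, Mul(21, o)) (Function('v')(o, L) = Add(Mul(21, o), -2) = Add(-2, Mul(21, o)))
Add(Function('v')(F, Function('l')(-2, Function('h')(5, 6))), Mul(-1, -472)) = Add(Add(-2, Mul(21, Rational(1, 96))), Mul(-1, -472)) = Add(Add(-2, Rational(7, 32)), 472) = Add(Rational(-57, 32), 472) = Rational(15047, 32)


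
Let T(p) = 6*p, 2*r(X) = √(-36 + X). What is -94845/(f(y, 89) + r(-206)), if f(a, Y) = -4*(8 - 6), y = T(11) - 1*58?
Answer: 505840/83 + 347765*I*√2/83 ≈ 6094.5 + 5925.5*I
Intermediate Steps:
r(X) = √(-36 + X)/2
y = 8 (y = 6*11 - 1*58 = 66 - 58 = 8)
f(a, Y) = -8 (f(a, Y) = -4*2 = -8)
-94845/(f(y, 89) + r(-206)) = -94845/(-8 + √(-36 - 206)/2) = -94845/(-8 + √(-242)/2) = -94845/(-8 + (11*I*√2)/2) = -94845/(-8 + 11*I*√2/2)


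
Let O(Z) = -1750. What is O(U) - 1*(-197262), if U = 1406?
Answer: 195512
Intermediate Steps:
O(U) - 1*(-197262) = -1750 - 1*(-197262) = -1750 + 197262 = 195512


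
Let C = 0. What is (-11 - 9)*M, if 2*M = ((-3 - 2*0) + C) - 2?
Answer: 50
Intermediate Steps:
M = -5/2 (M = (((-3 - 2*0) + 0) - 2)/2 = (((-3 + 0) + 0) - 2)/2 = ((-3 + 0) - 2)/2 = (-3 - 2)/2 = (½)*(-5) = -5/2 ≈ -2.5000)
(-11 - 9)*M = (-11 - 9)*(-5/2) = -20*(-5/2) = 50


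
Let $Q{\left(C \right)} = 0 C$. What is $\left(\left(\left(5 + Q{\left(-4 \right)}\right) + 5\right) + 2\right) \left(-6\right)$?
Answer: $-72$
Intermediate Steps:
$Q{\left(C \right)} = 0$
$\left(\left(\left(5 + Q{\left(-4 \right)}\right) + 5\right) + 2\right) \left(-6\right) = \left(\left(\left(5 + 0\right) + 5\right) + 2\right) \left(-6\right) = \left(\left(5 + 5\right) + 2\right) \left(-6\right) = \left(10 + 2\right) \left(-6\right) = 12 \left(-6\right) = -72$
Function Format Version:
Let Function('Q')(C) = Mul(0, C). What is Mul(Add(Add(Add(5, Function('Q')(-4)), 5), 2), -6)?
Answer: -72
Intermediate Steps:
Function('Q')(C) = 0
Mul(Add(Add(Add(5, Function('Q')(-4)), 5), 2), -6) = Mul(Add(Add(Add(5, 0), 5), 2), -6) = Mul(Add(Add(5, 5), 2), -6) = Mul(Add(10, 2), -6) = Mul(12, -6) = -72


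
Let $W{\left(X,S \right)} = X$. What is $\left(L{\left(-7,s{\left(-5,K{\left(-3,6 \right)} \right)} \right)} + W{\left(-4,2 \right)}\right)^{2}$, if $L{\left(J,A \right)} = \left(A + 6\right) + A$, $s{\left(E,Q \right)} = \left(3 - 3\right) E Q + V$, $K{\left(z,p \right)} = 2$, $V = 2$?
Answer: $36$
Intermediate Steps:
$s{\left(E,Q \right)} = 2$ ($s{\left(E,Q \right)} = \left(3 - 3\right) E Q + 2 = 0 E Q + 2 = 0 Q + 2 = 0 + 2 = 2$)
$L{\left(J,A \right)} = 6 + 2 A$ ($L{\left(J,A \right)} = \left(6 + A\right) + A = 6 + 2 A$)
$\left(L{\left(-7,s{\left(-5,K{\left(-3,6 \right)} \right)} \right)} + W{\left(-4,2 \right)}\right)^{2} = \left(\left(6 + 2 \cdot 2\right) - 4\right)^{2} = \left(\left(6 + 4\right) - 4\right)^{2} = \left(10 - 4\right)^{2} = 6^{2} = 36$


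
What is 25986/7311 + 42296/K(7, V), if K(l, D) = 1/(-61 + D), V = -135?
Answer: -20202760330/2437 ≈ -8.2900e+6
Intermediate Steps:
25986/7311 + 42296/K(7, V) = 25986/7311 + 42296/(1/(-61 - 135)) = 25986*(1/7311) + 42296/(1/(-196)) = 8662/2437 + 42296/(-1/196) = 8662/2437 + 42296*(-196) = 8662/2437 - 8290016 = -20202760330/2437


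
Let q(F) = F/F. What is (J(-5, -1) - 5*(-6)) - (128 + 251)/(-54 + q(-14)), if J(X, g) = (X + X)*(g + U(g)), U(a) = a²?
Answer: 1969/53 ≈ 37.151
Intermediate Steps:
q(F) = 1
J(X, g) = 2*X*(g + g²) (J(X, g) = (X + X)*(g + g²) = (2*X)*(g + g²) = 2*X*(g + g²))
(J(-5, -1) - 5*(-6)) - (128 + 251)/(-54 + q(-14)) = (2*(-5)*(-1)*(1 - 1) - 5*(-6)) - (128 + 251)/(-54 + 1) = (2*(-5)*(-1)*0 + 30) - 379/(-53) = (0 + 30) - 379*(-1)/53 = 30 - 1*(-379/53) = 30 + 379/53 = 1969/53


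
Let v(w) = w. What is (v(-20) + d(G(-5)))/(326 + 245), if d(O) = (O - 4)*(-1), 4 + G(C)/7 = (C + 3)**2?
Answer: -16/571 ≈ -0.028021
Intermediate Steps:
G(C) = -28 + 7*(3 + C)**2 (G(C) = -28 + 7*(C + 3)**2 = -28 + 7*(3 + C)**2)
d(O) = 4 - O (d(O) = (-4 + O)*(-1) = 4 - O)
(v(-20) + d(G(-5)))/(326 + 245) = (-20 + (4 - (-28 + 7*(3 - 5)**2)))/(326 + 245) = (-20 + (4 - (-28 + 7*(-2)**2)))/571 = (-20 + (4 - (-28 + 7*4)))*(1/571) = (-20 + (4 - (-28 + 28)))*(1/571) = (-20 + (4 - 1*0))*(1/571) = (-20 + (4 + 0))*(1/571) = (-20 + 4)*(1/571) = -16*1/571 = -16/571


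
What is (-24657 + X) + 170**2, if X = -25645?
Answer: -21402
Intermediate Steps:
(-24657 + X) + 170**2 = (-24657 - 25645) + 170**2 = -50302 + 28900 = -21402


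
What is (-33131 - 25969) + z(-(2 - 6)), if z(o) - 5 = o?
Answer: -59091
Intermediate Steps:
z(o) = 5 + o
(-33131 - 25969) + z(-(2 - 6)) = (-33131 - 25969) + (5 - (2 - 6)) = -59100 + (5 - 1*(-4)) = -59100 + (5 + 4) = -59100 + 9 = -59091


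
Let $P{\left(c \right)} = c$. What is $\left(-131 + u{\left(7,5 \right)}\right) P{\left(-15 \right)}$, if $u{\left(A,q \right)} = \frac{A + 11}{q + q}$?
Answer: $1938$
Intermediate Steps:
$u{\left(A,q \right)} = \frac{11 + A}{2 q}$
$\left(-131 + u{\left(7,5 \right)}\right) P{\left(-15 \right)} = \left(-131 + \frac{11 + 7}{2 \cdot 5}\right) \left(-15\right) = \left(-131 + \frac{1}{2} \cdot \frac{1}{5} \cdot 18\right) \left(-15\right) = \left(-131 + \frac{9}{5}\right) \left(-15\right) = \left(- \frac{646}{5}\right) \left(-15\right) = 1938$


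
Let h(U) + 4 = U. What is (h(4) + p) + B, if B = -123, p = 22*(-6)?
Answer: -255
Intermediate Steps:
h(U) = -4 + U
p = -132
(h(4) + p) + B = ((-4 + 4) - 132) - 123 = (0 - 132) - 123 = -132 - 123 = -255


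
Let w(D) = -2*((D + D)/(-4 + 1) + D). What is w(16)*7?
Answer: -224/3 ≈ -74.667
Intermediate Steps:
w(D) = -2*D/3 (w(D) = -2*((2*D)/(-3) + D) = -2*((2*D)*(-⅓) + D) = -2*(-2*D/3 + D) = -2*D/3)
w(16)*7 = -⅔*16*7 = -32/3*7 = -224/3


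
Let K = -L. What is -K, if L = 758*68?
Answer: 51544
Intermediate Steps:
L = 51544
K = -51544 (K = -1*51544 = -51544)
-K = -1*(-51544) = 51544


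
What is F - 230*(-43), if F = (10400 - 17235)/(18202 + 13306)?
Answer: 311607285/31508 ≈ 9889.8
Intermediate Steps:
F = -6835/31508 ≈ -0.21693
F - 230*(-43) = -6835/31508 - 230*(-43) = -6835/31508 - 1*(-9890) = -6835/31508 + 9890 = 311607285/31508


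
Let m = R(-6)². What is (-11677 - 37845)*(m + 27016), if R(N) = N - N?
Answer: -1337886352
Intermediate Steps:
R(N) = 0
m = 0 (m = 0² = 0)
(-11677 - 37845)*(m + 27016) = (-11677 - 37845)*(0 + 27016) = -49522*27016 = -1337886352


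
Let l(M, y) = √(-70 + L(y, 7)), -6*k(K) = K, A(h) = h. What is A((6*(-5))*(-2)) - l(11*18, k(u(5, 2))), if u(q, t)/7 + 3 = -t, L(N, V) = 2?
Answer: 60 - 2*I*√17 ≈ 60.0 - 8.2462*I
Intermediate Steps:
u(q, t) = -21 - 7*t (u(q, t) = -21 + 7*(-t) = -21 - 7*t)
k(K) = -K/6
l(M, y) = 2*I*√17 (l(M, y) = √(-70 + 2) = √(-68) = 2*I*√17)
A((6*(-5))*(-2)) - l(11*18, k(u(5, 2))) = (6*(-5))*(-2) - 2*I*√17 = -30*(-2) - 2*I*√17 = 60 - 2*I*√17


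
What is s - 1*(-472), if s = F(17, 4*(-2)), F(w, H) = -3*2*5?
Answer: 442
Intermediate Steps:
F(w, H) = -30 (F(w, H) = -6*5 = -30)
s = -30
s - 1*(-472) = -30 - 1*(-472) = -30 + 472 = 442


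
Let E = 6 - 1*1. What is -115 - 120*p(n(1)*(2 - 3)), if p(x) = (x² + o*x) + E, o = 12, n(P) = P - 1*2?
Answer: -2275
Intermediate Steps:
n(P) = -2 + P (n(P) = P - 2 = -2 + P)
E = 5 (E = 6 - 1 = 5)
p(x) = 5 + x² + 12*x (p(x) = (x² + 12*x) + 5 = 5 + x² + 12*x)
-115 - 120*p(n(1)*(2 - 3)) = -115 - 120*(5 + ((-2 + 1)*(2 - 3))² + 12*((-2 + 1)*(2 - 3))) = -115 - 120*(5 + (-1*(-1))² + 12*(-1*(-1))) = -115 - 120*(5 + 1² + 12*1) = -115 - 120*(5 + 1 + 12) = -115 - 120*18 = -115 - 2160 = -2275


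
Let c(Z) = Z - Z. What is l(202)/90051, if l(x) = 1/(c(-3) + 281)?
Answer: 1/25304331 ≈ 3.9519e-8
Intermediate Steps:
c(Z) = 0
l(x) = 1/281 (l(x) = 1/(0 + 281) = 1/281)
l(202)/90051 = (1/281)/90051 = (1/281)*(1/90051) = 1/25304331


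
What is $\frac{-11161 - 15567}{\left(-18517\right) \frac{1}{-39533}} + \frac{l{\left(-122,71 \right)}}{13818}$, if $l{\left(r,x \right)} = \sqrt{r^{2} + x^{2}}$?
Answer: $- \frac{1056638024}{18517} + \frac{5 \sqrt{797}}{13818} \approx -57063.0$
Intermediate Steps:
$\frac{-11161 - 15567}{\left(-18517\right) \frac{1}{-39533}} + \frac{l{\left(-122,71 \right)}}{13818} = \frac{-11161 - 15567}{\left(-18517\right) \frac{1}{-39533}} + \frac{\sqrt{\left(-122\right)^{2} + 71^{2}}}{13818} = \frac{-11161 - 15567}{\left(-18517\right) \left(- \frac{1}{39533}\right)} + \sqrt{14884 + 5041} \cdot \frac{1}{13818} = - \frac{26728}{\frac{18517}{39533}} + \sqrt{19925} \cdot \frac{1}{13818} = \left(-26728\right) \frac{39533}{18517} + 5 \sqrt{797} \cdot \frac{1}{13818} = - \frac{1056638024}{18517} + \frac{5 \sqrt{797}}{13818}$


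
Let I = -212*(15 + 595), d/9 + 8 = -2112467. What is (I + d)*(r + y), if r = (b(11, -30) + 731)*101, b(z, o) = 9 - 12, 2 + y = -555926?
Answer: 9233905428000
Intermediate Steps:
d = -19012275 (d = -72 + 9*(-2112467) = -72 - 19012203 = -19012275)
I = -129320 (I = -212*610 = -129320)
y = -555928 (y = -2 - 555926 = -555928)
b(z, o) = -3
r = 73528 (r = (-3 + 731)*101 = 728*101 = 73528)
(I + d)*(r + y) = (-129320 - 19012275)*(73528 - 555928) = -19141595*(-482400) = 9233905428000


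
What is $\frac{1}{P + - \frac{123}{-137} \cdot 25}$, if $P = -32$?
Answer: $- \frac{137}{1309} \approx -0.10466$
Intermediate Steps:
$\frac{1}{P + - \frac{123}{-137} \cdot 25} = \frac{1}{-32 + - \frac{123}{-137} \cdot 25} = \frac{1}{-32 + \left(-123\right) \left(- \frac{1}{137}\right) 25} = \frac{1}{-32 + \frac{123}{137} \cdot 25} = \frac{1}{-32 + \frac{3075}{137}} = \frac{1}{- \frac{1309}{137}} = - \frac{137}{1309}$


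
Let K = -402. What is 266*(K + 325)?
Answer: -20482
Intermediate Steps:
266*(K + 325) = 266*(-402 + 325) = 266*(-77) = -20482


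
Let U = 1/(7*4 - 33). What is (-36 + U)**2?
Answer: 32761/25 ≈ 1310.4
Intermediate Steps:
U = -1/5 (U = 1/(28 - 33) = 1/(-5) = -1/5 ≈ -0.20000)
(-36 + U)**2 = (-36 - 1/5)**2 = (-181/5)**2 = 32761/25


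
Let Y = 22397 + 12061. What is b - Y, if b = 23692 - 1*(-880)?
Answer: -9886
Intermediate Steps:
b = 24572 (b = 23692 + 880 = 24572)
Y = 34458
b - Y = 24572 - 1*34458 = 24572 - 34458 = -9886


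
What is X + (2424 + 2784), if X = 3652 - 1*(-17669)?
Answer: 26529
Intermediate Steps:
X = 21321 (X = 3652 + 17669 = 21321)
X + (2424 + 2784) = 21321 + (2424 + 2784) = 21321 + 5208 = 26529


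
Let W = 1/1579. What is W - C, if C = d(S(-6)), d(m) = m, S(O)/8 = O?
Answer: 75793/1579 ≈ 48.001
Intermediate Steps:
W = 1/1579 ≈ 0.00063331
S(O) = 8*O
C = -48 (C = 8*(-6) = -48)
W - C = 1/1579 - 1*(-48) = 1/1579 + 48 = 75793/1579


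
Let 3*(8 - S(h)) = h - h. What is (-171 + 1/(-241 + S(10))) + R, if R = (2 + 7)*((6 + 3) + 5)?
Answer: -10486/233 ≈ -45.004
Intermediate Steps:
S(h) = 8 (S(h) = 8 - (h - h)/3 = 8 - 1/3*0 = 8 + 0 = 8)
R = 126 (R = 9*(9 + 5) = 9*14 = 126)
(-171 + 1/(-241 + S(10))) + R = (-171 + 1/(-241 + 8)) + 126 = (-171 + 1/(-233)) + 126 = (-171 - 1/233) + 126 = -39844/233 + 126 = -10486/233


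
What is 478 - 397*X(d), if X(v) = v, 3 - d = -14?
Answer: -6271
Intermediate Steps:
d = 17 (d = 3 - 1*(-14) = 3 + 14 = 17)
478 - 397*X(d) = 478 - 397*17 = 478 - 6749 = -6271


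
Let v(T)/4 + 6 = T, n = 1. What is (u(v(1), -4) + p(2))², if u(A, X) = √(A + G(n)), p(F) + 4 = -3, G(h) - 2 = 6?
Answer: 37 - 28*I*√3 ≈ 37.0 - 48.497*I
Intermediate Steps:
G(h) = 8 (G(h) = 2 + 6 = 8)
p(F) = -7 (p(F) = -4 - 3 = -7)
v(T) = -24 + 4*T
u(A, X) = √(8 + A) (u(A, X) = √(A + 8) = √(8 + A))
(u(v(1), -4) + p(2))² = (√(8 + (-24 + 4*1)) - 7)² = (√(8 + (-24 + 4)) - 7)² = (√(8 - 20) - 7)² = (√(-12) - 7)² = (2*I*√3 - 7)² = (-7 + 2*I*√3)²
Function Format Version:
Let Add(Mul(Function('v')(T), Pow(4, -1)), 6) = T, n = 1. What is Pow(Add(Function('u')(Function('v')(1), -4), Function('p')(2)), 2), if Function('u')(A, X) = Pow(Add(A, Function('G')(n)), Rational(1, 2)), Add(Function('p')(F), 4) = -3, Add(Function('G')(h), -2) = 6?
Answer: Add(37, Mul(-28, I, Pow(3, Rational(1, 2)))) ≈ Add(37.000, Mul(-48.497, I))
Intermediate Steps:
Function('G')(h) = 8 (Function('G')(h) = Add(2, 6) = 8)
Function('p')(F) = -7 (Function('p')(F) = Add(-4, -3) = -7)
Function('v')(T) = Add(-24, Mul(4, T))
Function('u')(A, X) = Pow(Add(8, A), Rational(1, 2)) (Function('u')(A, X) = Pow(Add(A, 8), Rational(1, 2)) = Pow(Add(8, A), Rational(1, 2)))
Pow(Add(Function('u')(Function('v')(1), -4), Function('p')(2)), 2) = Pow(Add(Pow(Add(8, Add(-24, Mul(4, 1))), Rational(1, 2)), -7), 2) = Pow(Add(Pow(Add(8, Add(-24, 4)), Rational(1, 2)), -7), 2) = Pow(Add(Pow(Add(8, -20), Rational(1, 2)), -7), 2) = Pow(Add(Pow(-12, Rational(1, 2)), -7), 2) = Pow(Add(Mul(2, I, Pow(3, Rational(1, 2))), -7), 2) = Pow(Add(-7, Mul(2, I, Pow(3, Rational(1, 2)))), 2)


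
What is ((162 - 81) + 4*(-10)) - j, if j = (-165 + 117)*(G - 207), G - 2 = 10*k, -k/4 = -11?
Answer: 11321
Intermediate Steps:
k = 44 (k = -4*(-11) = 44)
G = 442 (G = 2 + 10*44 = 2 + 440 = 442)
j = -11280 (j = (-165 + 117)*(442 - 207) = -48*235 = -11280)
((162 - 81) + 4*(-10)) - j = ((162 - 81) + 4*(-10)) - 1*(-11280) = (81 - 40) + 11280 = 41 + 11280 = 11321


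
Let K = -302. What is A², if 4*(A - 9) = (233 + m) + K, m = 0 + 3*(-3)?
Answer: 441/4 ≈ 110.25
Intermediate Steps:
m = -9 (m = 0 - 9 = -9)
A = -21/2 (A = 9 + ((233 - 9) - 302)/4 = 9 + (224 - 302)/4 = 9 + (¼)*(-78) = 9 - 39/2 = -21/2 ≈ -10.500)
A² = (-21/2)² = 441/4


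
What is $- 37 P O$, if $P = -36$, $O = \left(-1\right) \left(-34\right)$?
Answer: $45288$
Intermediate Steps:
$O = 34$
$- 37 P O = \left(-37\right) \left(-36\right) 34 = 1332 \cdot 34 = 45288$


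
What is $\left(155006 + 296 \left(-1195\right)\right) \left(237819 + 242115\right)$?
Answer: $-95369604876$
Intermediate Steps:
$\left(155006 + 296 \left(-1195\right)\right) \left(237819 + 242115\right) = \left(155006 - 353720\right) 479934 = \left(-198714\right) 479934 = -95369604876$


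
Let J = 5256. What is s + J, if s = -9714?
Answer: -4458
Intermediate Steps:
s + J = -9714 + 5256 = -4458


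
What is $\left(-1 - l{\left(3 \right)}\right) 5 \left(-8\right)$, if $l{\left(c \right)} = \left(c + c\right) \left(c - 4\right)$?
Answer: $-200$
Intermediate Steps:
$l{\left(c \right)} = 2 c \left(-4 + c\right)$
$\left(-1 - l{\left(3 \right)}\right) 5 \left(-8\right) = \left(-1 - 2 \cdot 3 \left(-4 + 3\right)\right) 5 \left(-8\right) = \left(-1 - 2 \cdot 3 \left(-1\right)\right) 5 \left(-8\right) = \left(-1 - -6\right) 5 \left(-8\right) = \left(-1 + 6\right) 5 \left(-8\right) = 5 \cdot 5 \left(-8\right) = 25 \left(-8\right) = -200$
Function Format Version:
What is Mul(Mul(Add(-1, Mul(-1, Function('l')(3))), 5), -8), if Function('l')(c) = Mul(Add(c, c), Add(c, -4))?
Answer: -200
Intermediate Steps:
Function('l')(c) = Mul(2, c, Add(-4, c)) (Function('l')(c) = Mul(Mul(2, c), Add(-4, c)) = Mul(2, c, Add(-4, c)))
Mul(Mul(Add(-1, Mul(-1, Function('l')(3))), 5), -8) = Mul(Mul(Add(-1, Mul(-1, Mul(2, 3, Add(-4, 3)))), 5), -8) = Mul(Mul(Add(-1, Mul(-1, Mul(2, 3, -1))), 5), -8) = Mul(Mul(Add(-1, Mul(-1, -6)), 5), -8) = Mul(Mul(Add(-1, 6), 5), -8) = Mul(Mul(5, 5), -8) = Mul(25, -8) = -200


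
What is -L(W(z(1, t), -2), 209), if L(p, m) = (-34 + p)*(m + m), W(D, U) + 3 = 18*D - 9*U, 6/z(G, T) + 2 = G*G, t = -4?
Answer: 53086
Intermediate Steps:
z(G, T) = 6/(-2 + G²) (z(G, T) = 6/(-2 + G*G) = 6/(-2 + G²))
W(D, U) = -3 - 9*U + 18*D (W(D, U) = -3 + (18*D - 9*U) = -3 + (-9*U + 18*D) = -3 - 9*U + 18*D)
L(p, m) = 2*m*(-34 + p) (L(p, m) = (-34 + p)*(2*m) = 2*m*(-34 + p))
-L(W(z(1, t), -2), 209) = -2*209*(-34 + (-3 - 9*(-2) + 18*(6/(-2 + 1²)))) = -2*209*(-34 + (-3 + 18 + 18*(6/(-2 + 1)))) = -2*209*(-34 + (-3 + 18 + 18*(6/(-1)))) = -2*209*(-34 + (-3 + 18 + 18*(6*(-1)))) = -2*209*(-34 + (-3 + 18 + 18*(-6))) = -2*209*(-34 + (-3 + 18 - 108)) = -2*209*(-34 - 93) = -2*209*(-127) = -1*(-53086) = 53086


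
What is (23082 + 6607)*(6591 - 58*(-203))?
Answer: 545238485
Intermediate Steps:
(23082 + 6607)*(6591 - 58*(-203)) = 29689*(6591 + 11774) = 29689*18365 = 545238485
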